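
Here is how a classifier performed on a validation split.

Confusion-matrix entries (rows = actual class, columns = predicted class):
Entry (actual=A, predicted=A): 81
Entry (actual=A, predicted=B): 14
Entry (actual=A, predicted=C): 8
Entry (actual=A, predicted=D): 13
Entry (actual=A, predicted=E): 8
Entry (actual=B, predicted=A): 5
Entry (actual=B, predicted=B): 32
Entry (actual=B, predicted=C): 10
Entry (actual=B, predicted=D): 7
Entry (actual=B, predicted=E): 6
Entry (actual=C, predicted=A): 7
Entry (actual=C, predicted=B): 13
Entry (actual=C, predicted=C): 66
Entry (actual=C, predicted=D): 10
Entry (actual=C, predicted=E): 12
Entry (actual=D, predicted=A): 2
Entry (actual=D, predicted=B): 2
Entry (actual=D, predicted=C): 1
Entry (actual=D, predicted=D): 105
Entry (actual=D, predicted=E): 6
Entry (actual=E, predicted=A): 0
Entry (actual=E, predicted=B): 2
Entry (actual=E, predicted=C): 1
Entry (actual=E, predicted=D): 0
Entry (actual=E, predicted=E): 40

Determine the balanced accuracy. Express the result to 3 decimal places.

0.727

Balanced accuracy = mean of per-class recall.
  A: recall = 81/124 = 0.6532
  B: recall = 32/60 = 0.5333
  C: recall = 66/108 = 0.6111
  D: recall = 105/116 = 0.9052
  E: recall = 40/43 = 0.9302
Mean = (0.6532 + 0.5333 + 0.6111 + 0.9052 + 0.9302) / 5 = 0.727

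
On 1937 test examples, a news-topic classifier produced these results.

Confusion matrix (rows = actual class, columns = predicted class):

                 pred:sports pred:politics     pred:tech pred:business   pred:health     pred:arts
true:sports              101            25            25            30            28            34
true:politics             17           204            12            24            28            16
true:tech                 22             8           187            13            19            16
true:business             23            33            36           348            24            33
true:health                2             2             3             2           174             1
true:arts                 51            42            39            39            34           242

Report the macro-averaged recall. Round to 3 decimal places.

0.664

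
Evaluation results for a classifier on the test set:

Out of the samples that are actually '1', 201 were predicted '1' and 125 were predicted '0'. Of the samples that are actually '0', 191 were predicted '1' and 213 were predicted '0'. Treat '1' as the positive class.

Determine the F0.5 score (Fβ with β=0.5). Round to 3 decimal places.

0.531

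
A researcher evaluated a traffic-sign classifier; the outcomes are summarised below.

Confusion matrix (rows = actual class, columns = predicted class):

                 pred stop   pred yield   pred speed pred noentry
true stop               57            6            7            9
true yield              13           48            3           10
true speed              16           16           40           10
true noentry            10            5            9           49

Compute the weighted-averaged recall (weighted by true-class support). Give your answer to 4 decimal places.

0.6299

Per-class recall (TP/(TP+FN)):
  stop: TP=57, FN=6+7+9=22 → 57/79 = 0.72152
  yield: TP=48, FN=13+3+10=26 → 48/74 = 0.64865
  speed: TP=40, FN=16+16+10=42 → 40/82 = 0.48780
  noentry: TP=49, FN=10+5+9=24 → 49/73 = 0.67123
Weighted-recall = Σ (supportᵢ/N)·recallᵢ with N=308: (79/308)·0.72152 + (74/308)·0.64865 + (82/308)·0.48780 + (73/308)·0.67123 = 0.6299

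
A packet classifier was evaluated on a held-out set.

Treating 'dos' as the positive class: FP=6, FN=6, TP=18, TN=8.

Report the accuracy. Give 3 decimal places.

0.684

Accuracy = (TP+TN)/N = (18+8)/38 = 0.684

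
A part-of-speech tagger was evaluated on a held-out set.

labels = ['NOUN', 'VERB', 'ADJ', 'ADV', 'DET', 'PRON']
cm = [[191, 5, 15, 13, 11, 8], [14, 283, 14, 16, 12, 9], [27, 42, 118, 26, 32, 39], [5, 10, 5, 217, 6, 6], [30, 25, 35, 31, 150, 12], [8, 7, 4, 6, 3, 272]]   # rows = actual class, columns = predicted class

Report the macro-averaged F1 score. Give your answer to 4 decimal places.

0.7073

Per-class F1 score (2·TP/(2·TP+FP+FN)):
  NOUN: TP=191, FP=14+27+5+30+8=84, FN=5+15+13+11+8=52 → 382/518 = 0.73745
  VERB: TP=283, FP=5+42+10+25+7=89, FN=14+14+16+12+9=65 → 566/720 = 0.78611
  ADJ: TP=118, FP=15+14+5+35+4=73, FN=27+42+26+32+39=166 → 236/475 = 0.49684
  ADV: TP=217, FP=13+16+26+31+6=92, FN=5+10+5+6+6=32 → 434/558 = 0.77778
  DET: TP=150, FP=11+12+32+6+3=64, FN=30+25+35+31+12=133 → 300/497 = 0.60362
  PRON: TP=272, FP=8+9+39+6+12=74, FN=8+7+4+6+3=28 → 544/646 = 0.84211
Macro-F1 score = mean = (0.73745 + 0.78611 + 0.49684 + 0.77778 + 0.60362 + 0.84211) / 6 = 0.7073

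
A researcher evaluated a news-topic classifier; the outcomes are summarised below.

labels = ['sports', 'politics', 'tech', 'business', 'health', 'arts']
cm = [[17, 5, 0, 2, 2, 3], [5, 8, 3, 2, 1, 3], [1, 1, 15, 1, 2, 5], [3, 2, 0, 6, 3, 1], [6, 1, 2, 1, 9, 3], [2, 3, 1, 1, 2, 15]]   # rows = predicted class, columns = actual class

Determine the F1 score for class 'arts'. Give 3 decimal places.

0.556

Treat 'arts' as positive and all other classes as negative.
F1 score = 2·TP/(2·TP+FP+FN).
arts: TP=15, FP=2+3+1+1+2=9, FN=3+3+5+1+3=15 → 30/54 = 0.5556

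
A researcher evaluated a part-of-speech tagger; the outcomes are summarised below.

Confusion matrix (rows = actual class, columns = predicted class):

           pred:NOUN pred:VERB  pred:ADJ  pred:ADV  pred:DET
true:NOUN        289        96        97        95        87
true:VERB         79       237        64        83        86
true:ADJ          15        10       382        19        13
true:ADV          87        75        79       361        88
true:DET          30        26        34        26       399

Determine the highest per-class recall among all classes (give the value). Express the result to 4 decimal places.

Per-class recall (TP/(TP+FN)):
  NOUN: TP=289, FN=96+97+95+87=375 → 289/664 = 0.43524
  VERB: TP=237, FN=79+64+83+86=312 → 237/549 = 0.43169
  ADJ: TP=382, FN=15+10+19+13=57 → 382/439 = 0.87016
  ADV: TP=361, FN=87+75+79+88=329 → 361/690 = 0.52319
  DET: TP=399, FN=30+26+34+26=116 → 399/515 = 0.77476
Highest is class 'ADJ' with recall = 0.8702.

0.8702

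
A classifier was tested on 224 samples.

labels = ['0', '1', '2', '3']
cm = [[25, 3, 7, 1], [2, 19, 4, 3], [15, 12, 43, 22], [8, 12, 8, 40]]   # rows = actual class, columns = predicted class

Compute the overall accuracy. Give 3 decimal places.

Accuracy = trace / total = (25+19+43+40=127) / 224 = 127/224 = 0.567

0.567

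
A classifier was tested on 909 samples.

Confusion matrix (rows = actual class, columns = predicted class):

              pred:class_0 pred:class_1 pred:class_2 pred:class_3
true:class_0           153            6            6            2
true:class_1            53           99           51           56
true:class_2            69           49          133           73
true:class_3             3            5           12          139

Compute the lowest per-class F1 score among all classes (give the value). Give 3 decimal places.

0.474

Per-class F1 score (2·TP/(2·TP+FP+FN)):
  class_0: TP=153, FP=53+69+3=125, FN=6+6+2=14 → 306/445 = 0.6876
  class_1: TP=99, FP=6+49+5=60, FN=53+51+56=160 → 198/418 = 0.4737
  class_2: TP=133, FP=6+51+12=69, FN=69+49+73=191 → 266/526 = 0.5057
  class_3: TP=139, FP=2+56+73=131, FN=3+5+12=20 → 278/429 = 0.6480
Lowest is class 'class_1' with F1 score = 0.474.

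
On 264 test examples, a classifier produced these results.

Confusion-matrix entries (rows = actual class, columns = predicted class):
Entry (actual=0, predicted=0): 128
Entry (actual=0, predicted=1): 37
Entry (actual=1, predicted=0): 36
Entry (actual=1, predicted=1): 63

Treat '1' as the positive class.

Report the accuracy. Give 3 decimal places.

Accuracy = (TP+TN)/N = (63+128)/264 = 0.723

0.723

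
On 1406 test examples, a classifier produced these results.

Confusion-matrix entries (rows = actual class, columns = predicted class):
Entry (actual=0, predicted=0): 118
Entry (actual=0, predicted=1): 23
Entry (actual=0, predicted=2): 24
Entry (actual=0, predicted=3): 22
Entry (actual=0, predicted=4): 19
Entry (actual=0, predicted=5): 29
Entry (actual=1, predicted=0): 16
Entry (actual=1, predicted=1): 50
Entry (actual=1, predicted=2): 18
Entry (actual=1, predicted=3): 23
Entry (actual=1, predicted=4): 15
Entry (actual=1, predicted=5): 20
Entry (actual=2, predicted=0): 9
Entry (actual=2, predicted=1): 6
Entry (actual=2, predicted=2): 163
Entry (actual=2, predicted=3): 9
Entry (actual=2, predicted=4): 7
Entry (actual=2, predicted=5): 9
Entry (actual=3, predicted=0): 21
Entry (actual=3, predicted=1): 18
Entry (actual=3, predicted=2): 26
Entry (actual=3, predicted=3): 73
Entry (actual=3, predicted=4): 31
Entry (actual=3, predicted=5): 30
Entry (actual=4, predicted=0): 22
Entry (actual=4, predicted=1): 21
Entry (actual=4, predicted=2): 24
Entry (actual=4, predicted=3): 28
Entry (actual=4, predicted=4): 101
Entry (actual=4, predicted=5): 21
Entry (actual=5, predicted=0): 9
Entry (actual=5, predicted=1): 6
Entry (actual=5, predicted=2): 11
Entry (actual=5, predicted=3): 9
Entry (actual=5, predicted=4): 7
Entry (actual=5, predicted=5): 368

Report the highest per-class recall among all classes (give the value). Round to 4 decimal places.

Per-class recall (TP/(TP+FN)):
  0: TP=118, FN=23+24+22+19+29=117 → 118/235 = 0.50213
  1: TP=50, FN=16+18+23+15+20=92 → 50/142 = 0.35211
  2: TP=163, FN=9+6+9+7+9=40 → 163/203 = 0.80296
  3: TP=73, FN=21+18+26+31+30=126 → 73/199 = 0.36683
  4: TP=101, FN=22+21+24+28+21=116 → 101/217 = 0.46544
  5: TP=368, FN=9+6+11+9+7=42 → 368/410 = 0.89756
Highest is class '5' with recall = 0.8976.

0.8976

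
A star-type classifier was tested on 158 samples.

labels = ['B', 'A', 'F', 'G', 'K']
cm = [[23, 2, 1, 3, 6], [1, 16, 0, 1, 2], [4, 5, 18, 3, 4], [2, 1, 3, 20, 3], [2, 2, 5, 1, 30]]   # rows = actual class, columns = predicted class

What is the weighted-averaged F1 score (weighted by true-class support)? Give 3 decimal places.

Per-class F1 score (2·TP/(2·TP+FP+FN)):
  B: TP=23, FP=1+4+2+2=9, FN=2+1+3+6=12 → 46/67 = 0.6866
  A: TP=16, FP=2+5+1+2=10, FN=1+0+1+2=4 → 32/46 = 0.6957
  F: TP=18, FP=1+0+3+5=9, FN=4+5+3+4=16 → 36/61 = 0.5902
  G: TP=20, FP=3+1+3+1=8, FN=2+1+3+3=9 → 40/57 = 0.7018
  K: TP=30, FP=6+2+4+3=15, FN=2+2+5+1=10 → 60/85 = 0.7059
Weighted-F1 score = Σ (supportᵢ/N)·F1 scoreᵢ with N=158: (35/158)·0.6866 + (20/158)·0.6957 + (34/158)·0.5902 + (29/158)·0.7018 + (40/158)·0.7059 = 0.675

0.675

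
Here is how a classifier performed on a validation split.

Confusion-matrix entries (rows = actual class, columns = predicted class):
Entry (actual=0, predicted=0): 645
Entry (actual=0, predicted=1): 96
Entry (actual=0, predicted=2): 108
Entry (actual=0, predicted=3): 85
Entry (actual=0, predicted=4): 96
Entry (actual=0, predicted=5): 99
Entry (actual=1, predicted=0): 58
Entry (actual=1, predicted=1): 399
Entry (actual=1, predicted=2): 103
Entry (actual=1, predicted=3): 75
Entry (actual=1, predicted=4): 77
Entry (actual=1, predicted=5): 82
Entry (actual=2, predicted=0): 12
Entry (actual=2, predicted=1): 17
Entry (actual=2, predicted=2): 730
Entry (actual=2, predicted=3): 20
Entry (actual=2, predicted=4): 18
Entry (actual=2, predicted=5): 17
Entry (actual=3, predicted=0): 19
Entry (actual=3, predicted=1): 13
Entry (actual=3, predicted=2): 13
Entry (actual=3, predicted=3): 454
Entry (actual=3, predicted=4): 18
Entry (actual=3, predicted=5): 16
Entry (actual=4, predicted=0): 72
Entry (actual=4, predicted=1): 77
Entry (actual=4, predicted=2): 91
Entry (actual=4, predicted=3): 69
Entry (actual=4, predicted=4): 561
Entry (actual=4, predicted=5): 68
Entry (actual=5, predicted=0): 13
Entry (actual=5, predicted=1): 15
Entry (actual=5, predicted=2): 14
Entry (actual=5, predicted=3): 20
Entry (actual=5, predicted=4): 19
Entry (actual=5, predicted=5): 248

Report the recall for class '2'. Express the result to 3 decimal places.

0.897

Take TP from the diagonal, FP from the rest of the '2' prediction marginal, FN from the rest of the '2' actual marginal.
recall = TP/(TP+FN).
2: TP=730, FN=12+17+20+18+17=84 → 730/814 = 0.8968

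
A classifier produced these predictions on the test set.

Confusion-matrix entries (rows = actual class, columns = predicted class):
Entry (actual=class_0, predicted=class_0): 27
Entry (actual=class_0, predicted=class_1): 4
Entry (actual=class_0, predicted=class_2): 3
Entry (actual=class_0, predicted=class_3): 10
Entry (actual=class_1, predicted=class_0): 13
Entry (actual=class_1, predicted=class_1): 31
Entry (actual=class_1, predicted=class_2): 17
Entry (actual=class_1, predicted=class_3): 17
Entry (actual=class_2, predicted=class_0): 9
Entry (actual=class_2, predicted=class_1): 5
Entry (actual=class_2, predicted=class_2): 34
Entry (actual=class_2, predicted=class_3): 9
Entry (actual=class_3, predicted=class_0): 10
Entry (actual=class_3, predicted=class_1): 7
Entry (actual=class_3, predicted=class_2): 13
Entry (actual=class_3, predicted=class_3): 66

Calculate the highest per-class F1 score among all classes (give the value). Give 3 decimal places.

0.667

Per-class F1 score (2·TP/(2·TP+FP+FN)):
  class_0: TP=27, FP=13+9+10=32, FN=4+3+10=17 → 54/103 = 0.5243
  class_1: TP=31, FP=4+5+7=16, FN=13+17+17=47 → 62/125 = 0.4960
  class_2: TP=34, FP=3+17+13=33, FN=9+5+9=23 → 68/124 = 0.5484
  class_3: TP=66, FP=10+17+9=36, FN=10+7+13=30 → 132/198 = 0.6667
Highest is class 'class_3' with F1 score = 0.667.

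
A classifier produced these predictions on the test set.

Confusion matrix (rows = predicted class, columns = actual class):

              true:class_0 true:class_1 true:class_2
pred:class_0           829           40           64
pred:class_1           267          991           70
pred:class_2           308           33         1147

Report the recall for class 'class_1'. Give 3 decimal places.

0.931

Treat 'class_1' as positive and all other classes as negative.
recall = TP/(TP+FN).
class_1: TP=991, FN=40+33=73 → 991/1064 = 0.9314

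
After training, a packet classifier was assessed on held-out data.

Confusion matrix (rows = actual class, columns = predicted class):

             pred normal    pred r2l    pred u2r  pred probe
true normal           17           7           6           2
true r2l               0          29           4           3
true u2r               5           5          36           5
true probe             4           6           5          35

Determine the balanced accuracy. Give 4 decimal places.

0.6857

Balanced accuracy = mean of per-class recall.
  normal: recall = 17/32 = 0.53125
  r2l: recall = 29/36 = 0.80556
  u2r: recall = 36/51 = 0.70588
  probe: recall = 35/50 = 0.70000
Mean = (0.53125 + 0.80556 + 0.70588 + 0.70000) / 4 = 0.6857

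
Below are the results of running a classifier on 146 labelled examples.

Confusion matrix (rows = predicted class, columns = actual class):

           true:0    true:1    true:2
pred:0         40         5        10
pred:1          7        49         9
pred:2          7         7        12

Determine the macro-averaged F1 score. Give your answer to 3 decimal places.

Per-class F1 score (2·TP/(2·TP+FP+FN)):
  0: TP=40, FP=5+10=15, FN=7+7=14 → 80/109 = 0.7339
  1: TP=49, FP=7+9=16, FN=5+7=12 → 98/126 = 0.7778
  2: TP=12, FP=7+7=14, FN=10+9=19 → 24/57 = 0.4211
Macro-F1 score = mean = (0.7339 + 0.7778 + 0.4211) / 3 = 0.644

0.644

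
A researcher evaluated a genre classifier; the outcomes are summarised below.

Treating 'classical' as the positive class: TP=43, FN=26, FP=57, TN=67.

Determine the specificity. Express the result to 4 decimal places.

0.5403

Specificity = TN/(TN+FP) = 67/(67+57) = 0.5403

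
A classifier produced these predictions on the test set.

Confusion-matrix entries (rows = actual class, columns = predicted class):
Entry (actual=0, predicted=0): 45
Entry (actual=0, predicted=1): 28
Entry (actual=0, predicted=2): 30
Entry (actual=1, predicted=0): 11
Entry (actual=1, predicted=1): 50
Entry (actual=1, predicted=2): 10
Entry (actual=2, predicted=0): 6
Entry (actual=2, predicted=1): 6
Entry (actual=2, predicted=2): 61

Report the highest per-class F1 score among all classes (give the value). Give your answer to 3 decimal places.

0.701

Per-class F1 score (2·TP/(2·TP+FP+FN)):
  0: TP=45, FP=11+6=17, FN=28+30=58 → 90/165 = 0.5455
  1: TP=50, FP=28+6=34, FN=11+10=21 → 100/155 = 0.6452
  2: TP=61, FP=30+10=40, FN=6+6=12 → 122/174 = 0.7011
Highest is class '2' with F1 score = 0.701.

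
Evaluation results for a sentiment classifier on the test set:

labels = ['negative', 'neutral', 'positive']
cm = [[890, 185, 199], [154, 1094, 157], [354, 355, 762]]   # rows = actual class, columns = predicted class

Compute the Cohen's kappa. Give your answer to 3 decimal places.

0.493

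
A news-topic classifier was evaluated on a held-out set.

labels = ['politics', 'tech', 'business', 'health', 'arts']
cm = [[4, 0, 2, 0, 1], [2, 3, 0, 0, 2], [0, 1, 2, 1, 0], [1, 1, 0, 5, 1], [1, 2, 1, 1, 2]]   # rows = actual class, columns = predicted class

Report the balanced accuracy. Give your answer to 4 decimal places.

Balanced accuracy = mean of per-class recall.
  politics: recall = 4/7 = 0.57143
  tech: recall = 3/7 = 0.42857
  business: recall = 2/4 = 0.50000
  health: recall = 5/8 = 0.62500
  arts: recall = 2/7 = 0.28571
Mean = (0.57143 + 0.42857 + 0.50000 + 0.62500 + 0.28571) / 5 = 0.4821

0.4821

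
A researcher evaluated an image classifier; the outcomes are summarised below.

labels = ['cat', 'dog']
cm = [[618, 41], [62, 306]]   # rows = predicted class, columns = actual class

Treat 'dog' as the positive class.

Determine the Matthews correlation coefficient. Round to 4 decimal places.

0.7799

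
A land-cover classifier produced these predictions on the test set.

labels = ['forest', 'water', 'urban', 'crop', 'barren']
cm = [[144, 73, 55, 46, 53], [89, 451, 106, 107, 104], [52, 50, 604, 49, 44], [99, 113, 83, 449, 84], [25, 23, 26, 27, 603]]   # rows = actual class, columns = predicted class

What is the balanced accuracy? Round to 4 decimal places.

Balanced accuracy = mean of per-class recall.
  forest: recall = 144/371 = 0.38814
  water: recall = 451/857 = 0.52625
  urban: recall = 604/799 = 0.75594
  crop: recall = 449/828 = 0.54227
  barren: recall = 603/704 = 0.85653
Mean = (0.38814 + 0.52625 + 0.75594 + 0.54227 + 0.85653) / 5 = 0.6138

0.6138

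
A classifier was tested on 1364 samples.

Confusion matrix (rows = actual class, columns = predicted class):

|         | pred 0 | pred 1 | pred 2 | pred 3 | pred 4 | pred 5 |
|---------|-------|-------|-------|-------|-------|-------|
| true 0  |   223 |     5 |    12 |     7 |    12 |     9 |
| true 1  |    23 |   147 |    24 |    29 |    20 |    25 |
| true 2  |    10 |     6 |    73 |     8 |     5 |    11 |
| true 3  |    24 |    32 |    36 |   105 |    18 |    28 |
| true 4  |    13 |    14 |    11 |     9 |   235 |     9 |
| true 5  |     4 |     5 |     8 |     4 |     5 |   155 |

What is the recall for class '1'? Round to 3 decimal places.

recall = TP/(TP+FN).
1: TP=147, FN=23+24+29+20+25=121 → 147/268 = 0.5485

0.549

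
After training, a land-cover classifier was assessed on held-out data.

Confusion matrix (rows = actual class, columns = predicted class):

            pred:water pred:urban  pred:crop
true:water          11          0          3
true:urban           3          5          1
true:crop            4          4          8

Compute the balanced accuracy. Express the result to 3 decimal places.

0.614

Balanced accuracy = mean of per-class recall.
  water: recall = 11/14 = 0.7857
  urban: recall = 5/9 = 0.5556
  crop: recall = 8/16 = 0.5000
Mean = (0.7857 + 0.5556 + 0.5000) / 3 = 0.614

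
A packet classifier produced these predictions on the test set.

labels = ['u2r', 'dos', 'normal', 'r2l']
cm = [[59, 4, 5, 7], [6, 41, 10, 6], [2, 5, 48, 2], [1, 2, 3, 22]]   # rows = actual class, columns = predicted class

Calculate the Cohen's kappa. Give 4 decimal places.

Observed agreement pₒ = trace/N = 170/223 = 0.76233
Expected agreement pₑ = Σ (rowᵢ·colᵢ)/N² = (75·68 + 63·52 + 57·66 + 28·37)/223² = 0.26492
κ = (pₒ − pₑ)/(1 − pₑ) = (0.76233 − 0.26492)/(1 − 0.26492) = 0.6767

0.6767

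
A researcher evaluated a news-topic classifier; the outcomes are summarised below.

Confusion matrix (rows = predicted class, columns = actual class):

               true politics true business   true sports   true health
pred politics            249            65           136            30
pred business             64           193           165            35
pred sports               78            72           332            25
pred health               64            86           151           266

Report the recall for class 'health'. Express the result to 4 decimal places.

0.7472

recall = TP/(TP+FN).
health: TP=266, FN=30+35+25=90 → 266/356 = 0.74719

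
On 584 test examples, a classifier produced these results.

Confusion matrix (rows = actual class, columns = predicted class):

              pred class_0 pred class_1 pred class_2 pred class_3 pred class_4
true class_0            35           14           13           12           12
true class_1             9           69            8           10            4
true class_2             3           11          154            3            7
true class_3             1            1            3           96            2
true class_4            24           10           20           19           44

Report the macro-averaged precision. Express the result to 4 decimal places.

0.6489

Per-class precision (TP/(TP+FP)):
  class_0: TP=35, FP=9+3+1+24=37 → 35/72 = 0.48611
  class_1: TP=69, FP=14+11+1+10=36 → 69/105 = 0.65714
  class_2: TP=154, FP=13+8+3+20=44 → 154/198 = 0.77778
  class_3: TP=96, FP=12+10+3+19=44 → 96/140 = 0.68571
  class_4: TP=44, FP=12+4+7+2=25 → 44/69 = 0.63768
Macro-precision = mean = (0.48611 + 0.65714 + 0.77778 + 0.68571 + 0.63768) / 5 = 0.6489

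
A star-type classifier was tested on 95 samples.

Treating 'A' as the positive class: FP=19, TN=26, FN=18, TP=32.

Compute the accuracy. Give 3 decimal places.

0.611

Accuracy = (TP+TN)/N = (32+26)/95 = 0.611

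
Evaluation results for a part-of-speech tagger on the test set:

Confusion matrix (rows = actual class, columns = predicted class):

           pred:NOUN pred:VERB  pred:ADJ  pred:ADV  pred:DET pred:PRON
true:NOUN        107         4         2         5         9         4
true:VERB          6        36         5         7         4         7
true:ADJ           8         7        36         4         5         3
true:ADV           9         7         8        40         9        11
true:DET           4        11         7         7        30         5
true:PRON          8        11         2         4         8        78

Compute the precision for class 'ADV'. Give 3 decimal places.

precision = TP/(TP+FP).
ADV: TP=40, FP=5+7+4+7+4=27 → 40/67 = 0.5970

0.597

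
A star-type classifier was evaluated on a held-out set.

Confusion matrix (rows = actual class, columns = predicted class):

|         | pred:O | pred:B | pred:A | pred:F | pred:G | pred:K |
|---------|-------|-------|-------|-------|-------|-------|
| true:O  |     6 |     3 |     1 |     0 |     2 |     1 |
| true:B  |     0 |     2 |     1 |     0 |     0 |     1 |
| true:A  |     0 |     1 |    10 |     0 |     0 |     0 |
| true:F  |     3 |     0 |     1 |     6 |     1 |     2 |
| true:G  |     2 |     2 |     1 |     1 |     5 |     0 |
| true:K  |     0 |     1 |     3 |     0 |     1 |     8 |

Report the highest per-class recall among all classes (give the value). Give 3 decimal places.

Per-class recall (TP/(TP+FN)):
  O: TP=6, FN=3+1+0+2+1=7 → 6/13 = 0.4615
  B: TP=2, FN=0+1+0+0+1=2 → 2/4 = 0.5000
  A: TP=10, FN=0+1+0+0+0=1 → 10/11 = 0.9091
  F: TP=6, FN=3+0+1+1+2=7 → 6/13 = 0.4615
  G: TP=5, FN=2+2+1+1+0=6 → 5/11 = 0.4545
  K: TP=8, FN=0+1+3+0+1=5 → 8/13 = 0.6154
Highest is class 'A' with recall = 0.909.

0.909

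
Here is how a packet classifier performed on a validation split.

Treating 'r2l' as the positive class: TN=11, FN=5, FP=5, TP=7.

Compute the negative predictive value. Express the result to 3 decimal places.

0.688

NPV = TN/(TN+FN) = 11/(11+5) = 0.688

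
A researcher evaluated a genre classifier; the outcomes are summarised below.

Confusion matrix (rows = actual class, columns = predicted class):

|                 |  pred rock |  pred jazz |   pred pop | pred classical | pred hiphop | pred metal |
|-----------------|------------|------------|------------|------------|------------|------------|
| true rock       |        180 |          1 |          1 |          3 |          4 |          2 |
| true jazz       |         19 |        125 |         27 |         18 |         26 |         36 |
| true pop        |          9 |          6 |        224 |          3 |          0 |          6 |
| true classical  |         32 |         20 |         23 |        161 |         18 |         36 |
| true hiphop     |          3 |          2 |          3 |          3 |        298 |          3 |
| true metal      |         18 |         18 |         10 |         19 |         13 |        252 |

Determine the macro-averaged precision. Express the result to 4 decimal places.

Per-class precision (TP/(TP+FP)):
  rock: TP=180, FP=19+9+32+3+18=81 → 180/261 = 0.68966
  jazz: TP=125, FP=1+6+20+2+18=47 → 125/172 = 0.72674
  pop: TP=224, FP=1+27+23+3+10=64 → 224/288 = 0.77778
  classical: TP=161, FP=3+18+3+3+19=46 → 161/207 = 0.77778
  hiphop: TP=298, FP=4+26+0+18+13=61 → 298/359 = 0.83008
  metal: TP=252, FP=2+36+6+36+3=83 → 252/335 = 0.75224
Macro-precision = mean = (0.68966 + 0.72674 + 0.77778 + 0.77778 + 0.83008 + 0.75224) / 6 = 0.7590

0.7590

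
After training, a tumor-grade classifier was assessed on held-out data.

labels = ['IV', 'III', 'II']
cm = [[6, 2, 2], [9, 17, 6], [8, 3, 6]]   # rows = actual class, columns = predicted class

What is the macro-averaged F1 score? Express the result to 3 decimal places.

0.460

Per-class F1 score (2·TP/(2·TP+FP+FN)):
  IV: TP=6, FP=9+8=17, FN=2+2=4 → 12/33 = 0.3636
  III: TP=17, FP=2+3=5, FN=9+6=15 → 34/54 = 0.6296
  II: TP=6, FP=2+6=8, FN=8+3=11 → 12/31 = 0.3871
Macro-F1 score = mean = (0.3636 + 0.6296 + 0.3871) / 3 = 0.460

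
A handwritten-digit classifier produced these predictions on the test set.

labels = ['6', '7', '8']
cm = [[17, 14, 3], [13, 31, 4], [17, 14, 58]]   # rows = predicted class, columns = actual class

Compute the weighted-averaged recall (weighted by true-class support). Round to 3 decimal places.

0.620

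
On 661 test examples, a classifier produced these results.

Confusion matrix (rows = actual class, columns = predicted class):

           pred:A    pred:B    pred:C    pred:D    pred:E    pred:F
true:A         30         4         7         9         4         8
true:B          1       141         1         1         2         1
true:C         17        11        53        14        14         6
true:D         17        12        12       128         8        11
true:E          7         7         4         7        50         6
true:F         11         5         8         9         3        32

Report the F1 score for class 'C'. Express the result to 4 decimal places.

0.5300

One-vs-rest for 'C': TP = diagonal; FP = other classes predicted 'C'; FN = 'C' predicted as other.
F1 score = 2·TP/(2·TP+FP+FN).
C: TP=53, FP=7+1+12+4+8=32, FN=17+11+14+14+6=62 → 106/200 = 0.53000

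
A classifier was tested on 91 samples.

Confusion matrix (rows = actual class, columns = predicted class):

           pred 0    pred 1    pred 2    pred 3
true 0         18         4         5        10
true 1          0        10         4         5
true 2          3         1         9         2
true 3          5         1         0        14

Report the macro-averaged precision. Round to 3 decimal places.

0.567

Per-class precision (TP/(TP+FP)):
  0: TP=18, FP=0+3+5=8 → 18/26 = 0.6923
  1: TP=10, FP=4+1+1=6 → 10/16 = 0.6250
  2: TP=9, FP=5+4+0=9 → 9/18 = 0.5000
  3: TP=14, FP=10+5+2=17 → 14/31 = 0.4516
Macro-precision = mean = (0.6923 + 0.6250 + 0.5000 + 0.4516) / 4 = 0.567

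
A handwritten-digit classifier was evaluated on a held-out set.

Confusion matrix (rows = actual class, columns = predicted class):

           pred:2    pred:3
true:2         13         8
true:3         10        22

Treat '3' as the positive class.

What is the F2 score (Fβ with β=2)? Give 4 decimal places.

Fβ = (1+β²)·TP / ((1+β²)·TP + β²·FN + FP), with β²=4
= 5·22 / (5·22 + 4·10 + 8) = 0.6962

0.6962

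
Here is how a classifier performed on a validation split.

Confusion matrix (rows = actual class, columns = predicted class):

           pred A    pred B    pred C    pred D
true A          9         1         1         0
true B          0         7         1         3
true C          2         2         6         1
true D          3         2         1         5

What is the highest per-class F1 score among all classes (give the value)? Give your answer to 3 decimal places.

Per-class F1 score (2·TP/(2·TP+FP+FN)):
  A: TP=9, FP=0+2+3=5, FN=1+1+0=2 → 18/25 = 0.7200
  B: TP=7, FP=1+2+2=5, FN=0+1+3=4 → 14/23 = 0.6087
  C: TP=6, FP=1+1+1=3, FN=2+2+1=5 → 12/20 = 0.6000
  D: TP=5, FP=0+3+1=4, FN=3+2+1=6 → 10/20 = 0.5000
Highest is class 'A' with F1 score = 0.720.

0.720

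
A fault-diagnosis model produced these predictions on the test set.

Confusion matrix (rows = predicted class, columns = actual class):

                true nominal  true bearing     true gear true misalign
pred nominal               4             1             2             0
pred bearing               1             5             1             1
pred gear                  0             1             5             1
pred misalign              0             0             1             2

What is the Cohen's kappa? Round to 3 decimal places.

0.510

Observed agreement pₒ = trace/N = 16/25 = 0.6400
Expected agreement pₑ = Σ (rowᵢ·colᵢ)/N² = (5·7 + 7·8 + 9·7 + 4·3)/25² = 0.2656
κ = (pₒ − pₑ)/(1 − pₑ) = (0.6400 − 0.2656)/(1 − 0.2656) = 0.510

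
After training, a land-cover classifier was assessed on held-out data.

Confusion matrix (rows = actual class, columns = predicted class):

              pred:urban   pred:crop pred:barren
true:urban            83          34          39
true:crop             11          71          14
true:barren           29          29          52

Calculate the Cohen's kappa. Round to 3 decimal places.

0.354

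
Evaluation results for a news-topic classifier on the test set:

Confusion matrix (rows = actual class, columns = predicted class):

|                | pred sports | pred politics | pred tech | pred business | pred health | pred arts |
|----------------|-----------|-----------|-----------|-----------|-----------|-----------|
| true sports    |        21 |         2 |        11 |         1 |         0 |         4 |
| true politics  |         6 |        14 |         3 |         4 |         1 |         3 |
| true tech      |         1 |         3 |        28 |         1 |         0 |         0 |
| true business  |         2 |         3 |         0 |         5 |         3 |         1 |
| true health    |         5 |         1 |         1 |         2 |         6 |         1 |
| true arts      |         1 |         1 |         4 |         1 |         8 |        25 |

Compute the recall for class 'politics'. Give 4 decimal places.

Take TP from the diagonal, FP from the rest of the 'politics' prediction marginal, FN from the rest of the 'politics' actual marginal.
recall = TP/(TP+FN).
politics: TP=14, FN=6+3+4+1+3=17 → 14/31 = 0.45161

0.4516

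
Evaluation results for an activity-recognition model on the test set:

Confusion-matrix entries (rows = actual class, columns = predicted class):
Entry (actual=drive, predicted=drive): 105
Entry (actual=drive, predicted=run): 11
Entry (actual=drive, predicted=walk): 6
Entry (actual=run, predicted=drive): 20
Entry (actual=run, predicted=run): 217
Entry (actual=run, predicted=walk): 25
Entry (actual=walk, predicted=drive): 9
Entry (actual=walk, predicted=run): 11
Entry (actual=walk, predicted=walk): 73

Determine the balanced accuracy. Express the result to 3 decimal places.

Balanced accuracy = mean of per-class recall.
  drive: recall = 105/122 = 0.8607
  run: recall = 217/262 = 0.8282
  walk: recall = 73/93 = 0.7849
Mean = (0.8607 + 0.8282 + 0.7849) / 3 = 0.825

0.825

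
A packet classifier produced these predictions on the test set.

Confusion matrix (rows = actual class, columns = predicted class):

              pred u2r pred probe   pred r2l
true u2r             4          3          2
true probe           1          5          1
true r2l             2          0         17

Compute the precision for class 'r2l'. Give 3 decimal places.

0.850

Take TP from the diagonal, FP from the rest of the 'r2l' prediction marginal, FN from the rest of the 'r2l' actual marginal.
precision = TP/(TP+FP).
r2l: TP=17, FP=2+1=3 → 17/20 = 0.8500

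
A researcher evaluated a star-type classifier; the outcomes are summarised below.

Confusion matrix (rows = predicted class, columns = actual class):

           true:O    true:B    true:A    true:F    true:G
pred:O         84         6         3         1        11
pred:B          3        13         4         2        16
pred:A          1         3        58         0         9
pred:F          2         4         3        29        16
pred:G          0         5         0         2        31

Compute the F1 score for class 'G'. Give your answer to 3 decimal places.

0.512

Treat 'G' as positive and all other classes as negative.
F1 score = 2·TP/(2·TP+FP+FN).
G: TP=31, FP=0+5+0+2=7, FN=11+16+9+16=52 → 62/121 = 0.5124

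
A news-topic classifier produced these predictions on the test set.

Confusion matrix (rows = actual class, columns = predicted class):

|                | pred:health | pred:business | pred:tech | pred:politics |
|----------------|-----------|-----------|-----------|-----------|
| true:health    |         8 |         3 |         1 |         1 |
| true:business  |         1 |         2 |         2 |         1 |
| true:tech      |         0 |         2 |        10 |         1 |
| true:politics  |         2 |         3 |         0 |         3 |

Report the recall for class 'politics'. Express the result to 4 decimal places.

0.3750

One-vs-rest for 'politics': TP = diagonal; FP = other classes predicted 'politics'; FN = 'politics' predicted as other.
recall = TP/(TP+FN).
politics: TP=3, FN=2+3+0=5 → 3/8 = 0.37500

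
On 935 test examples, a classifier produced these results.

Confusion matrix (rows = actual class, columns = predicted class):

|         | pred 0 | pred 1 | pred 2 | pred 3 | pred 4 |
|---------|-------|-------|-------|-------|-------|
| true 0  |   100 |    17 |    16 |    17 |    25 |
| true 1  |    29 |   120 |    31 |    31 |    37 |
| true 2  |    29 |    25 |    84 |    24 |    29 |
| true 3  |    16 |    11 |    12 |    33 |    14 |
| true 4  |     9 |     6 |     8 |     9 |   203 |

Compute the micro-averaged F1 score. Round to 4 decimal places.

0.5775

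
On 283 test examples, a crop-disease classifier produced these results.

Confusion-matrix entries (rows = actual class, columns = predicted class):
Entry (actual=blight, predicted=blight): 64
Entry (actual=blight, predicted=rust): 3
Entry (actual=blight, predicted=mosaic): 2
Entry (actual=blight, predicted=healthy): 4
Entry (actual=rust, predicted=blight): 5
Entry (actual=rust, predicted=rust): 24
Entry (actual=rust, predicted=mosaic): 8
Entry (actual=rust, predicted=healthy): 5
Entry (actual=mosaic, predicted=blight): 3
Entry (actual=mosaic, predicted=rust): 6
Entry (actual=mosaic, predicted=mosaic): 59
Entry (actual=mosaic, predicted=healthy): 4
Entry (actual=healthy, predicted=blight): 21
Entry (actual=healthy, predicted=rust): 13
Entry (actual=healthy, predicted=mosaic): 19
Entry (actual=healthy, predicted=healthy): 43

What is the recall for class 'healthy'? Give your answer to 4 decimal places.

0.4479

Take TP from the diagonal, FP from the rest of the 'healthy' prediction marginal, FN from the rest of the 'healthy' actual marginal.
recall = TP/(TP+FN).
healthy: TP=43, FN=21+13+19=53 → 43/96 = 0.44792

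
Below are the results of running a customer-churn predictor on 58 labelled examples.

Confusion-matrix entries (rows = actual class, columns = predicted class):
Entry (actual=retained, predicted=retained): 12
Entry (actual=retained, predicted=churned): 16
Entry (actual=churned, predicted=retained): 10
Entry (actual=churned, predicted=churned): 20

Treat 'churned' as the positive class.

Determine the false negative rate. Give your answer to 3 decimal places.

FNR = FN/(FN+TP) = 10/(10+20) = 0.333

0.333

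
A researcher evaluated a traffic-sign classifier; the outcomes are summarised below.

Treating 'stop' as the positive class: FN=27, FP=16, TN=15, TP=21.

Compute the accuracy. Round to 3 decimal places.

Accuracy = (TP+TN)/N = (21+15)/79 = 0.456

0.456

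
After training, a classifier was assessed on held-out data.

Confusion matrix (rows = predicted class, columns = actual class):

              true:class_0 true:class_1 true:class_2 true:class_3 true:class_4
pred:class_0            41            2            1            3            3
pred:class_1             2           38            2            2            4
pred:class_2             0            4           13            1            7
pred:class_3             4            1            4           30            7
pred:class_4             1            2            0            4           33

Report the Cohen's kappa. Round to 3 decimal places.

0.673

Observed agreement pₒ = trace/N = 155/209 = 0.7416
Expected agreement pₑ = Σ (rowᵢ·colᵢ)/N² = (48·50 + 47·48 + 20·25 + 40·46 + 54·40)/209² = 0.2096
κ = (pₒ − pₑ)/(1 − pₑ) = (0.7416 − 0.2096)/(1 − 0.2096) = 0.673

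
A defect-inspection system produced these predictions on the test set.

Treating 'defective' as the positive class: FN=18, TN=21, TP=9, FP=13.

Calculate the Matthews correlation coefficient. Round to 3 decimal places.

MCC = (TP·TN − FP·FN) / √((TP+FP)(TP+FN)(TN+FP)(TN+FN))
Numerator = 9·21 − 13·18 = -45
Denominator = √(22·27·34·39) = √787644 = 887.4931
MCC = -45 / 887.4931 = -0.051

-0.051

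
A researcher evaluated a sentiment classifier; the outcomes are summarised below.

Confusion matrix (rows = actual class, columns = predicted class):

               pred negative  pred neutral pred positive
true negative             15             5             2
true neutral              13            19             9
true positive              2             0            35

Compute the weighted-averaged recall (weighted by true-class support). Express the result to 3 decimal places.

0.690

Per-class recall (TP/(TP+FN)):
  negative: TP=15, FN=5+2=7 → 15/22 = 0.6818
  neutral: TP=19, FN=13+9=22 → 19/41 = 0.4634
  positive: TP=35, FN=2+0=2 → 35/37 = 0.9459
Weighted-recall = Σ (supportᵢ/N)·recallᵢ with N=100: (22/100)·0.6818 + (41/100)·0.4634 + (37/100)·0.9459 = 0.690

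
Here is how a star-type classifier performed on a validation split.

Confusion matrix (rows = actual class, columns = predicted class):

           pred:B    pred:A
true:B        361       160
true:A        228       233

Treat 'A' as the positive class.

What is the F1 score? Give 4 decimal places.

Precision = TP/(TP+FP) = 233/393 = 0.5929
Recall = TP/(TP+FN) = 233/461 = 0.5054
F1 = 2·TP/(2·TP+FP+FN) = 466/854 = 0.5457

0.5457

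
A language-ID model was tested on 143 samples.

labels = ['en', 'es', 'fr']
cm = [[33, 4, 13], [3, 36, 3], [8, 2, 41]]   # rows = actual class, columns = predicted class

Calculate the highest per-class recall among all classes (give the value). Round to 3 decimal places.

Per-class recall (TP/(TP+FN)):
  en: TP=33, FN=4+13=17 → 33/50 = 0.6600
  es: TP=36, FN=3+3=6 → 36/42 = 0.8571
  fr: TP=41, FN=8+2=10 → 41/51 = 0.8039
Highest is class 'es' with recall = 0.857.

0.857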